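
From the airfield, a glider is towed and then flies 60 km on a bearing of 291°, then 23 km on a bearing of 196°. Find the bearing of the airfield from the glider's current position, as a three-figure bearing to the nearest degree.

Leg 1 (291°, 60 km): east 60 sin 291° = -56.01, north 60 cos 291° = 21.50
Leg 2 (196°, 23 km): east 23 sin 196° = -6.34, north 23 cos 196° = -22.11
Net displacement: -62.35 east, -0.61 north. Direction back to start is (62.35, 0.61): bearing = atan2(62.35, 0.61) mod 360° = 89.44° ≈ 089°.

089°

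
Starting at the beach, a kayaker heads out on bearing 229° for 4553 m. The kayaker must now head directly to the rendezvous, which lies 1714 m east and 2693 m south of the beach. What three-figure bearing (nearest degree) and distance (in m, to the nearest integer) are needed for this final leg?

087°, 5159 m

Leg 1 (229°, 4553 m): east 4553 sin 229° = -3436.19, north 4553 cos 229° = -2987.04
Current position: (-3436.19, -2987.04). Target: (1714, -2693). Remaining: Δeast = 5150.19, Δnorth = 294.04.
Bearing = atan2(5150.19, 294.04) mod 360° = 86.73°; distance = √((5150.19)² + (294.04)²) = 5158.580 m.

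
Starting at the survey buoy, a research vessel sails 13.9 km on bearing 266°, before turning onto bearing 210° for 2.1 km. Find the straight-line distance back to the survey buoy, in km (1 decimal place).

Leg 1 (266°, 13.9 km): east 13.9 sin 266° = -13.87, north 13.9 cos 266° = -0.97
Leg 2 (210°, 2.1 km): east 2.1 sin 210° = -1.05, north 2.1 cos 210° = -1.82
Net: -14.92 east, -2.79 north. Distance = √((-14.92)² + (-2.79)²) = 15.175 km.

15.2 km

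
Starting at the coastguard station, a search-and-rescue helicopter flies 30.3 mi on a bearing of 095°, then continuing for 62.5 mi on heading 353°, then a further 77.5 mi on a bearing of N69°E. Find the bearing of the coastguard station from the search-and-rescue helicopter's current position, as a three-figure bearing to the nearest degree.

Leg 1 (095°, 30.3 mi): east 30.3 sin 95° = 30.18, north 30.3 cos 95° = -2.64
Leg 2 (353°, 62.5 mi): east 62.5 sin 353° = -7.62, north 62.5 cos 353° = 62.03
Leg 3 (N69°E, 77.5 mi): east 77.5 sin 69° = 72.35, north 77.5 cos 69° = 27.77
Net displacement: 94.92 east, 87.17 north. Direction back to start is (-94.92, -87.17): bearing = atan2(-94.92, -87.17) mod 360° = 227.44° ≈ 227°.

227°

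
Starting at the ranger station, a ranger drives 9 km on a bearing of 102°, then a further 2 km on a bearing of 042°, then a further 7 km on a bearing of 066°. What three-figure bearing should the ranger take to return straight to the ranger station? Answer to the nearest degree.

Leg 1 (102°, 9 km): east 9 sin 102° = 8.80, north 9 cos 102° = -1.87
Leg 2 (042°, 2 km): east 2 sin 42° = 1.34, north 2 cos 42° = 1.49
Leg 3 (066°, 7 km): east 7 sin 66° = 6.39, north 7 cos 66° = 2.85
Net displacement: 16.54 east, 2.46 north. Direction back to start is (-16.54, -2.46): bearing = atan2(-16.54, -2.46) mod 360° = 261.53° ≈ 262°.

262°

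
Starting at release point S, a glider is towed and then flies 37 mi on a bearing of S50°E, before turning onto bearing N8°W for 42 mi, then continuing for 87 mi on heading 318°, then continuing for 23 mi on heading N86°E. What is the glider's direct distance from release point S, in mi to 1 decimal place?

85.0 mi

Leg 1 (S50°E, 37 mi): east 37 sin 130° = 28.34, north 37 cos 130° = -23.78
Leg 2 (N8°W, 42 mi): east 42 sin 352° = -5.85, north 42 cos 352° = 41.59
Leg 3 (318°, 87 mi): east 87 sin 318° = -58.21, north 87 cos 318° = 64.65
Leg 4 (N86°E, 23 mi): east 23 sin 86° = 22.94, north 23 cos 86° = 1.60
Net: -12.77 east, 84.07 north. Distance = √((-12.77)² + (84.07)²) = 85.031 mi.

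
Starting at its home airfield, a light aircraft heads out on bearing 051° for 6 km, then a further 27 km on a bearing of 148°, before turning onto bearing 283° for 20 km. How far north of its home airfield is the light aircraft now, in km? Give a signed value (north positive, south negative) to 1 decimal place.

Leg 1 (051°, 6 km): east 6 sin 51° = 4.66, north 6 cos 51° = 3.78
Leg 2 (148°, 27 km): east 27 sin 148° = 14.31, north 27 cos 148° = -22.90
Leg 3 (283°, 20 km): east 20 sin 283° = -19.49, north 20 cos 283° = 4.50
Net north component: -14.62 km.

-14.6 km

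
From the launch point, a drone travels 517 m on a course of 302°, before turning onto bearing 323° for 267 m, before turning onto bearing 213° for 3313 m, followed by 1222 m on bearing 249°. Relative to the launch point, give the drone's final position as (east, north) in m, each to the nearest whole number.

Leg 1 (302°, 517 m): east 517 sin 302° = -438.44, north 517 cos 302° = 273.97
Leg 2 (323°, 267 m): east 267 sin 323° = -160.68, north 267 cos 323° = 213.24
Leg 3 (213°, 3313 m): east 3313 sin 213° = -1804.39, north 3313 cos 213° = -2778.52
Leg 4 (249°, 1222 m): east 1222 sin 249° = -1140.84, north 1222 cos 249° = -437.93
Summing: -3544.35 m east, -2729.24 m north → (-3544, -2729).

(-3544, -2729)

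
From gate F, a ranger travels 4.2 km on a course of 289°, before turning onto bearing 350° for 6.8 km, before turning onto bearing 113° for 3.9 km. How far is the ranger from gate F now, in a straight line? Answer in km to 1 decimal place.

6.7 km

Leg 1 (289°, 4.2 km): east 4.2 sin 289° = -3.97, north 4.2 cos 289° = 1.37
Leg 2 (350°, 6.8 km): east 6.8 sin 350° = -1.18, north 6.8 cos 350° = 6.70
Leg 3 (113°, 3.9 km): east 3.9 sin 113° = 3.59, north 3.9 cos 113° = -1.52
Net: -1.56 east, 6.54 north. Distance = √((-1.56)² + (6.54)²) = 6.724 km.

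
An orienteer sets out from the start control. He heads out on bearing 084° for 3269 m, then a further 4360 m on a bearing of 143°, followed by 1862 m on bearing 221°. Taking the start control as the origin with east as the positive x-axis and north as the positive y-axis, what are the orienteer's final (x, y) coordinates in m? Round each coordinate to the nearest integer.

Leg 1 (084°, 3269 m): east 3269 sin 84° = 3251.09, north 3269 cos 84° = 341.70
Leg 2 (143°, 4360 m): east 4360 sin 143° = 2623.91, north 4360 cos 143° = -3482.05
Leg 3 (221°, 1862 m): east 1862 sin 221° = -1221.58, north 1862 cos 221° = -1405.27
Summing: 4653.42 m east, -4545.62 m north → (4653, -4546).

(4653, -4546)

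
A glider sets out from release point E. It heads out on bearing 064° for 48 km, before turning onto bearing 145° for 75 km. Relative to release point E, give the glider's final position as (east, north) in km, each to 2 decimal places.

Leg 1 (064°, 48 km): east 48 sin 64° = 43.14, north 48 cos 64° = 21.04
Leg 2 (145°, 75 km): east 75 sin 145° = 43.02, north 75 cos 145° = -61.44
Summing: 86.16 km east, -40.39 km north → (86.16, -40.39).

(86.16, -40.39)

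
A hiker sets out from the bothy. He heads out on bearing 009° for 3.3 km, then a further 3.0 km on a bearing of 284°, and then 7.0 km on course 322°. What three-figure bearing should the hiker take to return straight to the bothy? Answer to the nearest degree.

Leg 1 (009°, 3.3 km): east 3.3 sin 9° = 0.52, north 3.3 cos 9° = 3.26
Leg 2 (284°, 3.0 km): east 3.0 sin 284° = -2.91, north 3.0 cos 284° = 0.73
Leg 3 (322°, 7.0 km): east 7.0 sin 322° = -4.31, north 7.0 cos 322° = 5.52
Net displacement: -6.70 east, 9.50 north. Direction back to start is (6.70, -9.50): bearing = atan2(6.70, -9.50) mod 360° = 144.79° ≈ 145°.

145°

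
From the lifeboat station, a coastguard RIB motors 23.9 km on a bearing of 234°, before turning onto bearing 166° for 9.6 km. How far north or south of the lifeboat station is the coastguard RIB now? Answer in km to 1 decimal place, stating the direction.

Leg 1 (234°, 23.9 km): east 23.9 sin 234° = -19.34, north 23.9 cos 234° = -14.05
Leg 2 (166°, 9.6 km): east 9.6 sin 166° = 2.32, north 9.6 cos 166° = -9.31
Net north component: -23.36 km.

23.4 km south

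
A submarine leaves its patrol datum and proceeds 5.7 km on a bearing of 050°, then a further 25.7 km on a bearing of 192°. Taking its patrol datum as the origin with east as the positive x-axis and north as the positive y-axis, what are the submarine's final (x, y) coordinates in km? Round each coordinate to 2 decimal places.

(-0.98, -21.47)

Leg 1 (050°, 5.7 km): east 5.7 sin 50° = 4.37, north 5.7 cos 50° = 3.66
Leg 2 (192°, 25.7 km): east 25.7 sin 192° = -5.34, north 25.7 cos 192° = -25.14
Summing: -0.98 km east, -21.47 km north → (-0.98, -21.47).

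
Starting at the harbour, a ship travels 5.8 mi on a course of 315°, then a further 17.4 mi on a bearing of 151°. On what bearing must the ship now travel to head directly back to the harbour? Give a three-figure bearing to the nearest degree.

339°

Leg 1 (315°, 5.8 mi): east 5.8 sin 315° = -4.10, north 5.8 cos 315° = 4.10
Leg 2 (151°, 17.4 mi): east 17.4 sin 151° = 8.44, north 17.4 cos 151° = -15.22
Net displacement: 4.33 east, -11.12 north. Direction back to start is (-4.33, 11.12): bearing = atan2(-4.33, 11.12) mod 360° = 338.70° ≈ 339°.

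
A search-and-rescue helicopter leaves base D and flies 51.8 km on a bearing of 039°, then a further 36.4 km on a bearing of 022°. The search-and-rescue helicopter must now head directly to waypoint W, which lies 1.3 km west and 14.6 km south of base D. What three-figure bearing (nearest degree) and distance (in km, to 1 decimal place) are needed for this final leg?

208°, 100.6 km

Leg 1 (039°, 51.8 km): east 51.8 sin 39° = 32.60, north 51.8 cos 39° = 40.26
Leg 2 (022°, 36.4 km): east 36.4 sin 22° = 13.64, north 36.4 cos 22° = 33.75
Current position: (46.23, 74.01). Target: (-1.3, -14.6). Remaining: Δeast = -47.53, Δnorth = -88.61.
Bearing = atan2(-47.53, -88.61) mod 360° = 208.21°; distance = √((-47.53)² + (-88.61)²) = 100.551 km.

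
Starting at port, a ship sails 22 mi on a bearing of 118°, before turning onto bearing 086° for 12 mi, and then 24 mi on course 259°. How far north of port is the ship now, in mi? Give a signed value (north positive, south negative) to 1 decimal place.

-14.1 mi

Leg 1 (118°, 22 mi): east 22 sin 118° = 19.42, north 22 cos 118° = -10.33
Leg 2 (086°, 12 mi): east 12 sin 86° = 11.97, north 12 cos 86° = 0.84
Leg 3 (259°, 24 mi): east 24 sin 259° = -23.56, north 24 cos 259° = -4.58
Net north component: -14.07 mi.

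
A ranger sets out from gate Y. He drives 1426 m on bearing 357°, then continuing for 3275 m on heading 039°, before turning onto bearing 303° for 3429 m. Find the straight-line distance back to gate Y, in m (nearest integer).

5904 m

Leg 1 (357°, 1426 m): east 1426 sin 357° = -74.63, north 1426 cos 357° = 1424.05
Leg 2 (039°, 3275 m): east 3275 sin 39° = 2061.02, north 3275 cos 39° = 2545.15
Leg 3 (303°, 3429 m): east 3429 sin 303° = -2875.80, north 3429 cos 303° = 1867.57
Net: -889.41 east, 5836.77 north. Distance = √((-889.41)² + (5836.77)²) = 5904.141 m.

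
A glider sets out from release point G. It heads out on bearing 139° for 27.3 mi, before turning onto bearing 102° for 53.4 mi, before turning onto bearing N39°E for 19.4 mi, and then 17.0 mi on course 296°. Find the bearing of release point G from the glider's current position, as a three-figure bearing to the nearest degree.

278°

Leg 1 (139°, 27.3 mi): east 27.3 sin 139° = 17.91, north 27.3 cos 139° = -20.60
Leg 2 (102°, 53.4 mi): east 53.4 sin 102° = 52.23, north 53.4 cos 102° = -11.10
Leg 3 (N39°E, 19.4 mi): east 19.4 sin 39° = 12.21, north 19.4 cos 39° = 15.08
Leg 4 (296°, 17.0 mi): east 17.0 sin 296° = -15.28, north 17.0 cos 296° = 7.45
Net displacement: 67.07 east, -9.18 north. Direction back to start is (-67.07, 9.18): bearing = atan2(-67.07, 9.18) mod 360° = 277.79° ≈ 278°.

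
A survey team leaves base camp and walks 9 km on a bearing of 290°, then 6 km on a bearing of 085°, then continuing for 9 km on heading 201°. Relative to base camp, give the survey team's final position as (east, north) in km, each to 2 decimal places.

(-5.71, -4.80)

Leg 1 (290°, 9 km): east 9 sin 290° = -8.46, north 9 cos 290° = 3.08
Leg 2 (085°, 6 km): east 6 sin 85° = 5.98, north 6 cos 85° = 0.52
Leg 3 (201°, 9 km): east 9 sin 201° = -3.23, north 9 cos 201° = -8.40
Summing: -5.71 km east, -4.80 km north → (-5.71, -4.80).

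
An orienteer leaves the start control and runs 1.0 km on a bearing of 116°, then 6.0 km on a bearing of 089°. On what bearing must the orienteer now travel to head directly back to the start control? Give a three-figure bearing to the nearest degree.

Leg 1 (116°, 1.0 km): east 1.0 sin 116° = 0.90, north 1.0 cos 116° = -0.44
Leg 2 (089°, 6.0 km): east 6.0 sin 89° = 6.00, north 6.0 cos 89° = 0.10
Net displacement: 6.90 east, -0.33 north. Direction back to start is (-6.90, 0.33): bearing = atan2(-6.90, 0.33) mod 360° = 272.77° ≈ 273°.

273°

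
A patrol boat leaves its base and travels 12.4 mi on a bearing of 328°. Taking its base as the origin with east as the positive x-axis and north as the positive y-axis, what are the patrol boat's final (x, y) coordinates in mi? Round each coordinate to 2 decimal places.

(-6.57, 10.52)

Leg 1 (328°, 12.4 mi): east 12.4 sin 328° = -6.57, north 12.4 cos 328° = 10.52
Summing: -6.57 mi east, 10.52 mi north → (-6.57, 10.52).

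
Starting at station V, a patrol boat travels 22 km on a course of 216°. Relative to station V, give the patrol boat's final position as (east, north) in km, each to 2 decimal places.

Leg 1 (216°, 22 km): east 22 sin 216° = -12.93, north 22 cos 216° = -17.80
Summing: -12.93 km east, -17.80 km north → (-12.93, -17.80).

(-12.93, -17.80)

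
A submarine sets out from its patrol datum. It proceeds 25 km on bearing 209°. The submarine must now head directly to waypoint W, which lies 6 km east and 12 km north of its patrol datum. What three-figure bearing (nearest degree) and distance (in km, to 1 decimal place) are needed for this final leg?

028°, 38.4 km

Leg 1 (209°, 25 km): east 25 sin 209° = -12.12, north 25 cos 209° = -21.87
Current position: (-12.12, -21.87). Target: (6, 12). Remaining: Δeast = 18.12, Δnorth = 33.87.
Bearing = atan2(18.12, 33.87) mod 360° = 28.15°; distance = √((18.12)² + (33.87)²) = 38.409 km.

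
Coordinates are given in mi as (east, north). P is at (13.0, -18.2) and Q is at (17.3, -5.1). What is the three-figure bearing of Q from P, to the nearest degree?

018°

Δeast = 17.3 − 13.0 = 4.30; Δnorth = -5.1 − -18.2 = 13.10.
Bearing = atan2(Δeast, Δnorth) mod 360° = 18.17° ≈ 018°.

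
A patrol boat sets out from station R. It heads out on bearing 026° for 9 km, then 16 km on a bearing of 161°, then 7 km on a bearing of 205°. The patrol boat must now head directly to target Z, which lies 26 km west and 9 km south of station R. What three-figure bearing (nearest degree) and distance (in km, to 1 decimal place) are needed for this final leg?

Leg 1 (026°, 9 km): east 9 sin 26° = 3.95, north 9 cos 26° = 8.09
Leg 2 (161°, 16 km): east 16 sin 161° = 5.21, north 16 cos 161° = -15.13
Leg 3 (205°, 7 km): east 7 sin 205° = -2.96, north 7 cos 205° = -6.34
Current position: (6.20, -13.38). Target: (-26, -9). Remaining: Δeast = -32.20, Δnorth = 4.38.
Bearing = atan2(-32.20, 4.38) mod 360° = 277.75°; distance = √((-32.20)² + (4.38)²) = 32.493 km.

278°, 32.5 km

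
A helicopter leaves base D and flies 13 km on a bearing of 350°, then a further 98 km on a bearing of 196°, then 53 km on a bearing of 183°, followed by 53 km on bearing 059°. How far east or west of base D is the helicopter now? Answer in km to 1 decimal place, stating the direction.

13.4 km east

Leg 1 (350°, 13 km): east 13 sin 350° = -2.26, north 13 cos 350° = 12.80
Leg 2 (196°, 98 km): east 98 sin 196° = -27.01, north 98 cos 196° = -94.20
Leg 3 (183°, 53 km): east 53 sin 183° = -2.77, north 53 cos 183° = -52.93
Leg 4 (059°, 53 km): east 53 sin 59° = 45.43, north 53 cos 59° = 27.30
Net east component: 13.39 km.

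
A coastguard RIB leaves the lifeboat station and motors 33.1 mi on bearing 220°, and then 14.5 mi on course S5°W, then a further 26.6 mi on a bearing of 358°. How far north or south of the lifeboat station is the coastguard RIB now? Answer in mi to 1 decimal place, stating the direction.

13.2 mi south

Leg 1 (220°, 33.1 mi): east 33.1 sin 220° = -21.28, north 33.1 cos 220° = -25.36
Leg 2 (S5°W, 14.5 mi): east 14.5 sin 185° = -1.26, north 14.5 cos 185° = -14.44
Leg 3 (358°, 26.6 mi): east 26.6 sin 358° = -0.93, north 26.6 cos 358° = 26.58
Net north component: -13.22 mi.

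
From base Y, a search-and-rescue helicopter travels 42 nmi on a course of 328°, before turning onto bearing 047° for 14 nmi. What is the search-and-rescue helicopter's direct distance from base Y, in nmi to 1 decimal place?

Leg 1 (328°, 42 nmi): east 42 sin 328° = -22.26, north 42 cos 328° = 35.62
Leg 2 (047°, 14 nmi): east 14 sin 47° = 10.24, north 14 cos 47° = 9.55
Net: -12.02 east, 45.17 north. Distance = √((-12.02)² + (45.17)²) = 46.737 nmi.

46.7 nmi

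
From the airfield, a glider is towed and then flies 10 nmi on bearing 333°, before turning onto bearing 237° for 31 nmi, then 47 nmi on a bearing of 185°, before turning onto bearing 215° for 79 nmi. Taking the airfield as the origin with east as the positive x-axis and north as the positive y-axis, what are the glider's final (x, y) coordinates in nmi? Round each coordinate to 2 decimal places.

(-79.95, -119.51)

Leg 1 (333°, 10 nmi): east 10 sin 333° = -4.54, north 10 cos 333° = 8.91
Leg 2 (237°, 31 nmi): east 31 sin 237° = -26.00, north 31 cos 237° = -16.88
Leg 3 (185°, 47 nmi): east 47 sin 185° = -4.10, north 47 cos 185° = -46.82
Leg 4 (215°, 79 nmi): east 79 sin 215° = -45.31, north 79 cos 215° = -64.71
Summing: -79.95 nmi east, -119.51 nmi north → (-79.95, -119.51).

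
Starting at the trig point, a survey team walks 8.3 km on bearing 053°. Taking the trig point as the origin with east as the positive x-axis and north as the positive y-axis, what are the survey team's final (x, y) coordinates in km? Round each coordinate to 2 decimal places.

(6.63, 5.00)

Leg 1 (053°, 8.3 km): east 8.3 sin 53° = 6.63, north 8.3 cos 53° = 5.00
Summing: 6.63 km east, 5.00 km north → (6.63, 5.00).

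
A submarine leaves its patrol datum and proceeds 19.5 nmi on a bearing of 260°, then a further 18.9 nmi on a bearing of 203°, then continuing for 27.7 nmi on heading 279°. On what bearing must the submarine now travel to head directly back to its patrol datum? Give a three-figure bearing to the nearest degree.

Leg 1 (260°, 19.5 nmi): east 19.5 sin 260° = -19.20, north 19.5 cos 260° = -3.39
Leg 2 (203°, 18.9 nmi): east 18.9 sin 203° = -7.38, north 18.9 cos 203° = -17.40
Leg 3 (279°, 27.7 nmi): east 27.7 sin 279° = -27.36, north 27.7 cos 279° = 4.33
Net displacement: -53.95 east, -16.45 north. Direction back to start is (53.95, 16.45): bearing = atan2(53.95, 16.45) mod 360° = 73.04° ≈ 073°.

073°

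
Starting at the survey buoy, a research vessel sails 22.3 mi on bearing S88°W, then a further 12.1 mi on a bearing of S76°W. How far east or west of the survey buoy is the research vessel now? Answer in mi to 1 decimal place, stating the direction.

34.0 mi west

Leg 1 (S88°W, 22.3 mi): east 22.3 sin 268° = -22.29, north 22.3 cos 268° = -0.78
Leg 2 (S76°W, 12.1 mi): east 12.1 sin 256° = -11.74, north 12.1 cos 256° = -2.93
Net east component: -34.03 mi.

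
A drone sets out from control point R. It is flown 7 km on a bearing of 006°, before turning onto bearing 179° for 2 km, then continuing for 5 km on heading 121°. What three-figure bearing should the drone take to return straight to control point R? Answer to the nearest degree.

Leg 1 (006°, 7 km): east 7 sin 6° = 0.73, north 7 cos 6° = 6.96
Leg 2 (179°, 2 km): east 2 sin 179° = 0.03, north 2 cos 179° = -2.00
Leg 3 (121°, 5 km): east 5 sin 121° = 4.29, north 5 cos 121° = -2.58
Net displacement: 5.05 east, 2.39 north. Direction back to start is (-5.05, -2.39): bearing = atan2(-5.05, -2.39) mod 360° = 244.71° ≈ 245°.

245°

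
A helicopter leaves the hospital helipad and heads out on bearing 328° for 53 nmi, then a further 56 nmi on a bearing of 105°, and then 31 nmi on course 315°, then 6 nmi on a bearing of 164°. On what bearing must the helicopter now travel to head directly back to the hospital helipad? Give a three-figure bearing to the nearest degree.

Leg 1 (328°, 53 nmi): east 53 sin 328° = -28.09, north 53 cos 328° = 44.95
Leg 2 (105°, 56 nmi): east 56 sin 105° = 54.09, north 56 cos 105° = -14.49
Leg 3 (315°, 31 nmi): east 31 sin 315° = -21.92, north 31 cos 315° = 21.92
Leg 4 (164°, 6 nmi): east 6 sin 164° = 1.65, north 6 cos 164° = -5.77
Net displacement: 5.74 east, 46.61 north. Direction back to start is (-5.74, -46.61): bearing = atan2(-5.74, -46.61) mod 360° = 187.02° ≈ 187°.

187°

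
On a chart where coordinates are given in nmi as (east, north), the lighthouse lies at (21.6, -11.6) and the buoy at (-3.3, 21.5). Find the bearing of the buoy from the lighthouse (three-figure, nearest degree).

323°

Δeast = -3.3 − 21.6 = -24.90; Δnorth = 21.5 − -11.6 = 33.10.
Bearing = atan2(Δeast, Δnorth) mod 360° = 323.05° ≈ 323°.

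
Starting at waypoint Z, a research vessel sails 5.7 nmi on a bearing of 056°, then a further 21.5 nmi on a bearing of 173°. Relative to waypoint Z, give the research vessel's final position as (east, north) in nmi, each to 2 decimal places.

(7.35, -18.15)

Leg 1 (056°, 5.7 nmi): east 5.7 sin 56° = 4.73, north 5.7 cos 56° = 3.19
Leg 2 (173°, 21.5 nmi): east 21.5 sin 173° = 2.62, north 21.5 cos 173° = -21.34
Summing: 7.35 nmi east, -18.15 nmi north → (7.35, -18.15).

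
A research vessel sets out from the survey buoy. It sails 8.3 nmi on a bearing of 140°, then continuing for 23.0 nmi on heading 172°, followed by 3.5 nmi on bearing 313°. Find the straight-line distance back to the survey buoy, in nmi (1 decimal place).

27.4 nmi

Leg 1 (140°, 8.3 nmi): east 8.3 sin 140° = 5.34, north 8.3 cos 140° = -6.36
Leg 2 (172°, 23.0 nmi): east 23.0 sin 172° = 3.20, north 23.0 cos 172° = -22.78
Leg 3 (313°, 3.5 nmi): east 3.5 sin 313° = -2.56, north 3.5 cos 313° = 2.39
Net: 5.98 east, -26.75 north. Distance = √((5.98)² + (-26.75)²) = 27.407 nmi.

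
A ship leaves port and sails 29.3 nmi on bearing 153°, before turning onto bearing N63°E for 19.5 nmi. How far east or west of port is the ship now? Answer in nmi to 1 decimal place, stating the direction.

30.7 nmi east

Leg 1 (153°, 29.3 nmi): east 29.3 sin 153° = 13.30, north 29.3 cos 153° = -26.11
Leg 2 (N63°E, 19.5 nmi): east 19.5 sin 63° = 17.37, north 19.5 cos 63° = 8.85
Net east component: 30.68 nmi.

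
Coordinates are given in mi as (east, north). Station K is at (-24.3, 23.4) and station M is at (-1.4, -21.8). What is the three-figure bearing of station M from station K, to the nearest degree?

Δeast = -1.4 − -24.3 = 22.90; Δnorth = -21.8 − 23.4 = -45.20.
Bearing = atan2(Δeast, Δnorth) mod 360° = 153.13° ≈ 153°.

153°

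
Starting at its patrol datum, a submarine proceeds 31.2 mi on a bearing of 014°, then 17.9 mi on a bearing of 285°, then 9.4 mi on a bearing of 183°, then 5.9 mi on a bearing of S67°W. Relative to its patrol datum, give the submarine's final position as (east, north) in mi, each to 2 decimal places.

Leg 1 (014°, 31.2 mi): east 31.2 sin 14° = 7.55, north 31.2 cos 14° = 30.27
Leg 2 (285°, 17.9 mi): east 17.9 sin 285° = -17.29, north 17.9 cos 285° = 4.63
Leg 3 (183°, 9.4 mi): east 9.4 sin 183° = -0.49, north 9.4 cos 183° = -9.39
Leg 4 (S67°W, 5.9 mi): east 5.9 sin 247° = -5.43, north 5.9 cos 247° = -2.31
Summing: -15.67 mi east, 23.21 mi north → (-15.67, 23.21).

(-15.67, 23.21)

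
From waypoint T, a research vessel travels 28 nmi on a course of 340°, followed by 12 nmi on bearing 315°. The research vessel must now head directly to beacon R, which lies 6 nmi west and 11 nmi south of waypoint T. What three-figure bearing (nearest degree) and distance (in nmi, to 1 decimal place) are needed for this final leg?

Leg 1 (340°, 28 nmi): east 28 sin 340° = -9.58, north 28 cos 340° = 26.31
Leg 2 (315°, 12 nmi): east 12 sin 315° = -8.49, north 12 cos 315° = 8.49
Current position: (-18.06, 34.80). Target: (-6, -11). Remaining: Δeast = 12.06, Δnorth = -45.80.
Bearing = atan2(12.06, -45.80) mod 360° = 165.24°; distance = √((12.06)² + (-45.80)²) = 47.358 nmi.

165°, 47.4 nmi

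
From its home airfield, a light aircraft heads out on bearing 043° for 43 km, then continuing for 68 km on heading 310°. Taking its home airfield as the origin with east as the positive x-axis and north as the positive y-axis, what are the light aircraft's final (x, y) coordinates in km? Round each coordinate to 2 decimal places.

Leg 1 (043°, 43 km): east 43 sin 43° = 29.33, north 43 cos 43° = 31.45
Leg 2 (310°, 68 km): east 68 sin 310° = -52.09, north 68 cos 310° = 43.71
Summing: -22.77 km east, 75.16 km north → (-22.77, 75.16).

(-22.77, 75.16)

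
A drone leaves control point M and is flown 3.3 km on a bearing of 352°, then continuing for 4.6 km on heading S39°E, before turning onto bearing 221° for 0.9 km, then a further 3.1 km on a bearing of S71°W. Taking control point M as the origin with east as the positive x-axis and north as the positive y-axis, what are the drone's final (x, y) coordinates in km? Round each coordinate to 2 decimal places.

(-1.09, -2.00)

Leg 1 (352°, 3.3 km): east 3.3 sin 352° = -0.46, north 3.3 cos 352° = 3.27
Leg 2 (S39°E, 4.6 km): east 4.6 sin 141° = 2.89, north 4.6 cos 141° = -3.57
Leg 3 (221°, 0.9 km): east 0.9 sin 221° = -0.59, north 0.9 cos 221° = -0.68
Leg 4 (S71°W, 3.1 km): east 3.1 sin 251° = -2.93, north 3.1 cos 251° = -1.01
Summing: -1.09 km east, -2.00 km north → (-1.09, -2.00).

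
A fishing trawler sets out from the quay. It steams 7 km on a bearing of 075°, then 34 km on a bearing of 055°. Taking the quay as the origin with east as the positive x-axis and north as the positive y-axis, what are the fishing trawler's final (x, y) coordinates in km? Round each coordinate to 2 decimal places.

(34.61, 21.31)

Leg 1 (075°, 7 km): east 7 sin 75° = 6.76, north 7 cos 75° = 1.81
Leg 2 (055°, 34 km): east 34 sin 55° = 27.85, north 34 cos 55° = 19.50
Summing: 34.61 km east, 21.31 km north → (34.61, 21.31).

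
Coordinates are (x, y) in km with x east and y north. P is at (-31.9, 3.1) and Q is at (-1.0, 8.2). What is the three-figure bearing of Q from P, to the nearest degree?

081°

Δeast = -1.0 − -31.9 = 30.90; Δnorth = 8.2 − 3.1 = 5.10.
Bearing = atan2(Δeast, Δnorth) mod 360° = 80.63° ≈ 081°.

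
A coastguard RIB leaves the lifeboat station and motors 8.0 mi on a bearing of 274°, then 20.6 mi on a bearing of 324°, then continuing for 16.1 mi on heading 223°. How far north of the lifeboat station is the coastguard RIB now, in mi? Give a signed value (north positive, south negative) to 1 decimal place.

5.4 mi

Leg 1 (274°, 8.0 mi): east 8.0 sin 274° = -7.98, north 8.0 cos 274° = 0.56
Leg 2 (324°, 20.6 mi): east 20.6 sin 324° = -12.11, north 20.6 cos 324° = 16.67
Leg 3 (223°, 16.1 mi): east 16.1 sin 223° = -10.98, north 16.1 cos 223° = -11.77
Net north component: 5.45 mi.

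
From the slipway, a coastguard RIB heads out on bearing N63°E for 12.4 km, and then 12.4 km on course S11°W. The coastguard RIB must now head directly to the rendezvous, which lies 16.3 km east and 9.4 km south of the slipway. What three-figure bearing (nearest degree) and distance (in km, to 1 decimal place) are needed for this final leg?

Leg 1 (N63°E, 12.4 km): east 12.4 sin 63° = 11.05, north 12.4 cos 63° = 5.63
Leg 2 (S11°W, 12.4 km): east 12.4 sin 191° = -2.37, north 12.4 cos 191° = -12.17
Current position: (8.68, -6.54). Target: (16.3, -9.4). Remaining: Δeast = 7.62, Δnorth = -2.86.
Bearing = atan2(7.62, -2.86) mod 360° = 110.56°; distance = √((7.62)² + (-2.86)²) = 8.136 km.

111°, 8.1 km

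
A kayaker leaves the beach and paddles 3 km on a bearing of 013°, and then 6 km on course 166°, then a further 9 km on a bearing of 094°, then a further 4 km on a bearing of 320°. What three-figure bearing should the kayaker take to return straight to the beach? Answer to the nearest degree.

273°

Leg 1 (013°, 3 km): east 3 sin 13° = 0.67, north 3 cos 13° = 2.92
Leg 2 (166°, 6 km): east 6 sin 166° = 1.45, north 6 cos 166° = -5.82
Leg 3 (094°, 9 km): east 9 sin 94° = 8.98, north 9 cos 94° = -0.63
Leg 4 (320°, 4 km): east 4 sin 320° = -2.57, north 4 cos 320° = 3.06
Net displacement: 8.53 east, -0.46 north. Direction back to start is (-8.53, 0.46): bearing = atan2(-8.53, 0.46) mod 360° = 273.10° ≈ 273°.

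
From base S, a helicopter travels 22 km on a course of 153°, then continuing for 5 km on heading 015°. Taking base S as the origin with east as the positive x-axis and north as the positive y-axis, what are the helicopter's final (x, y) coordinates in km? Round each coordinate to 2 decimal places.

Leg 1 (153°, 22 km): east 22 sin 153° = 9.99, north 22 cos 153° = -19.60
Leg 2 (015°, 5 km): east 5 sin 15° = 1.29, north 5 cos 15° = 4.83
Summing: 11.28 km east, -14.77 km north → (11.28, -14.77).

(11.28, -14.77)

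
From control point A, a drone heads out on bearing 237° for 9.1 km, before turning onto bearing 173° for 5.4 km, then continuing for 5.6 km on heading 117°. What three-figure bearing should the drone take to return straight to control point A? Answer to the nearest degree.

009°

Leg 1 (237°, 9.1 km): east 9.1 sin 237° = -7.63, north 9.1 cos 237° = -4.96
Leg 2 (173°, 5.4 km): east 5.4 sin 173° = 0.66, north 5.4 cos 173° = -5.36
Leg 3 (117°, 5.6 km): east 5.6 sin 117° = 4.99, north 5.6 cos 117° = -2.54
Net displacement: -1.98 east, -12.86 north. Direction back to start is (1.98, 12.86): bearing = atan2(1.98, 12.86) mod 360° = 8.77° ≈ 009°.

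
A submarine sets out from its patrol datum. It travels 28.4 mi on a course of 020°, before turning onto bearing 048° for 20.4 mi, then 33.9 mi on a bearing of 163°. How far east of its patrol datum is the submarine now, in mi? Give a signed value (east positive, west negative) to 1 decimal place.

34.8 mi

Leg 1 (020°, 28.4 mi): east 28.4 sin 20° = 9.71, north 28.4 cos 20° = 26.69
Leg 2 (048°, 20.4 mi): east 20.4 sin 48° = 15.16, north 20.4 cos 48° = 13.65
Leg 3 (163°, 33.9 mi): east 33.9 sin 163° = 9.91, north 33.9 cos 163° = -32.42
Net east component: 34.78 mi.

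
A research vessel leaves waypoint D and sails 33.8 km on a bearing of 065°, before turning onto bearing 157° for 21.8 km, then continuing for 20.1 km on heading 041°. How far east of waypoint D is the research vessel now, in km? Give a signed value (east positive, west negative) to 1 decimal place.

Leg 1 (065°, 33.8 km): east 33.8 sin 65° = 30.63, north 33.8 cos 65° = 14.28
Leg 2 (157°, 21.8 km): east 21.8 sin 157° = 8.52, north 21.8 cos 157° = -20.07
Leg 3 (041°, 20.1 km): east 20.1 sin 41° = 13.19, north 20.1 cos 41° = 15.17
Net east component: 52.34 km.

52.3 km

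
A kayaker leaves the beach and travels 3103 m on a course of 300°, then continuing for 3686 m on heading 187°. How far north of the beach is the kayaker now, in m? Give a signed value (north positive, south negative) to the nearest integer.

Leg 1 (300°, 3103 m): east 3103 sin 300° = -2687.28, north 3103 cos 300° = 1551.50
Leg 2 (187°, 3686 m): east 3686 sin 187° = -449.21, north 3686 cos 187° = -3658.53
Net north component: -2107.03 m.

-2107 m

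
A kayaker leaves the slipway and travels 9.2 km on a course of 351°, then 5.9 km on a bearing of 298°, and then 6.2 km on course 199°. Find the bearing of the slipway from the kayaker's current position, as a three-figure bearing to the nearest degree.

Leg 1 (351°, 9.2 km): east 9.2 sin 351° = -1.44, north 9.2 cos 351° = 9.09
Leg 2 (298°, 5.9 km): east 5.9 sin 298° = -5.21, north 5.9 cos 298° = 2.77
Leg 3 (199°, 6.2 km): east 6.2 sin 199° = -2.02, north 6.2 cos 199° = -5.86
Net displacement: -8.67 east, 5.99 north. Direction back to start is (8.67, -5.99): bearing = atan2(8.67, -5.99) mod 360° = 124.67° ≈ 125°.

125°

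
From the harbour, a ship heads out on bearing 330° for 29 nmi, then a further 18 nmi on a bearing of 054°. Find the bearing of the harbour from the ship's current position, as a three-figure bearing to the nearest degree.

Leg 1 (330°, 29 nmi): east 29 sin 330° = -14.50, north 29 cos 330° = 25.11
Leg 2 (054°, 18 nmi): east 18 sin 54° = 14.56, north 18 cos 54° = 10.58
Net displacement: 0.06 east, 35.69 north. Direction back to start is (-0.06, -35.69): bearing = atan2(-0.06, -35.69) mod 360° = 180.10° ≈ 180°.

180°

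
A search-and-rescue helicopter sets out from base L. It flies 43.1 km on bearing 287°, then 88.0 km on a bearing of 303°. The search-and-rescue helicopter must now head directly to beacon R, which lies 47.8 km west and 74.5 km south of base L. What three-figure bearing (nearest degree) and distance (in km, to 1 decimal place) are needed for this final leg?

Leg 1 (287°, 43.1 km): east 43.1 sin 287° = -41.22, north 43.1 cos 287° = 12.60
Leg 2 (303°, 88.0 km): east 88.0 sin 303° = -73.80, north 88.0 cos 303° = 47.93
Current position: (-115.02, 60.53). Target: (-47.8, -74.5). Remaining: Δeast = 67.22, Δnorth = -135.03.
Bearing = atan2(67.22, -135.03) mod 360° = 153.54°; distance = √((67.22)² + (-135.03)²) = 150.836 km.

154°, 150.8 km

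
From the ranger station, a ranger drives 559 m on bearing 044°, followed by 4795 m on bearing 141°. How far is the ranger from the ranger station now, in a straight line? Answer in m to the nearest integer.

Leg 1 (044°, 559 m): east 559 sin 44° = 388.31, north 559 cos 44° = 402.11
Leg 2 (141°, 4795 m): east 4795 sin 141° = 3017.59, north 4795 cos 141° = -3726.41
Net: 3405.91 east, -3324.30 north. Distance = √((3405.91)² + (-3324.30)²) = 4759.326 m.

4759 m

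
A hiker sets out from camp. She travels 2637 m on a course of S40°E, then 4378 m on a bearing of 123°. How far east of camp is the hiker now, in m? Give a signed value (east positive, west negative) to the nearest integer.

Leg 1 (S40°E, 2637 m): east 2637 sin 140° = 1695.03, north 2637 cos 140° = -2020.06
Leg 2 (123°, 4378 m): east 4378 sin 123° = 3671.70, north 4378 cos 123° = -2384.43
Net east component: 5366.73 m.

5367 m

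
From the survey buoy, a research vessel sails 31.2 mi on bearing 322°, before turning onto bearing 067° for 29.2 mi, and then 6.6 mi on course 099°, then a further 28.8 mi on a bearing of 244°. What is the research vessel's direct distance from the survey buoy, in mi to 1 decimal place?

25.2 mi

Leg 1 (322°, 31.2 mi): east 31.2 sin 322° = -19.21, north 31.2 cos 322° = 24.59
Leg 2 (067°, 29.2 mi): east 29.2 sin 67° = 26.88, north 29.2 cos 67° = 11.41
Leg 3 (099°, 6.6 mi): east 6.6 sin 99° = 6.52, north 6.6 cos 99° = -1.03
Leg 4 (244°, 28.8 mi): east 28.8 sin 244° = -25.89, north 28.8 cos 244° = -12.63
Net: -11.70 east, 22.34 north. Distance = √((-11.70)² + (22.34)²) = 25.215 mi.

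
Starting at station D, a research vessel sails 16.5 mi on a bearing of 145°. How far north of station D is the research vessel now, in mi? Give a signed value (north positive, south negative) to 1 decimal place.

Leg 1 (145°, 16.5 mi): east 16.5 sin 145° = 9.46, north 16.5 cos 145° = -13.52
Net north component: -13.52 mi.

-13.5 mi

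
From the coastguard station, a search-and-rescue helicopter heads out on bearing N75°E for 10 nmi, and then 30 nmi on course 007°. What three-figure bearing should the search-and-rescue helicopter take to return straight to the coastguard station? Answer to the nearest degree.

202°

Leg 1 (N75°E, 10 nmi): east 10 sin 75° = 9.66, north 10 cos 75° = 2.59
Leg 2 (007°, 30 nmi): east 30 sin 7° = 3.66, north 30 cos 7° = 29.78
Net displacement: 13.32 east, 32.36 north. Direction back to start is (-13.32, -32.36): bearing = atan2(-13.32, -32.36) mod 360° = 202.36° ≈ 202°.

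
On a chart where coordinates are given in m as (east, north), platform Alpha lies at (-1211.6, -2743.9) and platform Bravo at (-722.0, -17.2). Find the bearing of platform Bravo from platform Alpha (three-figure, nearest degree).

Δeast = -722.0 − -1211.6 = 489.60; Δnorth = -17.2 − -2743.9 = 2726.70.
Bearing = atan2(Δeast, Δnorth) mod 360° = 10.18° ≈ 010°.

010°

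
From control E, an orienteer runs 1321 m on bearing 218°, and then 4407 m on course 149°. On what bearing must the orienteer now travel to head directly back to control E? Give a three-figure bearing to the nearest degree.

343°

Leg 1 (218°, 1321 m): east 1321 sin 218° = -813.29, north 1321 cos 218° = -1040.96
Leg 2 (149°, 4407 m): east 4407 sin 149° = 2269.77, north 4407 cos 149° = -3777.54
Net displacement: 1456.48 east, -4818.50 north. Direction back to start is (-1456.48, 4818.50): bearing = atan2(-1456.48, 4818.50) mod 360° = 343.18° ≈ 343°.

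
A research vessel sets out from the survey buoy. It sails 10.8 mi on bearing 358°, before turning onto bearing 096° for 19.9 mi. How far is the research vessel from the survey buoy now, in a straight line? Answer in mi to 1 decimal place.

Leg 1 (358°, 10.8 mi): east 10.8 sin 358° = -0.38, north 10.8 cos 358° = 10.79
Leg 2 (096°, 19.9 mi): east 19.9 sin 96° = 19.79, north 19.9 cos 96° = -2.08
Net: 19.41 east, 8.71 north. Distance = √((19.41)² + (8.71)²) = 21.280 mi.

21.3 mi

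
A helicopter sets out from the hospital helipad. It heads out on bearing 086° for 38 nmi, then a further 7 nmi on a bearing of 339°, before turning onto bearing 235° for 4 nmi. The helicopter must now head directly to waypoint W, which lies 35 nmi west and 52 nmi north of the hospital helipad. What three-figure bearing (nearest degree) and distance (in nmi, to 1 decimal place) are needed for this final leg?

304°, 80.9 nmi

Leg 1 (086°, 38 nmi): east 38 sin 86° = 37.91, north 38 cos 86° = 2.65
Leg 2 (339°, 7 nmi): east 7 sin 339° = -2.51, north 7 cos 339° = 6.54
Leg 3 (235°, 4 nmi): east 4 sin 235° = -3.28, north 4 cos 235° = -2.29
Current position: (32.12, 6.89). Target: (-35, 52). Remaining: Δeast = -67.12, Δnorth = 45.11.
Bearing = atan2(-67.12, 45.11) mod 360° = 303.90°; distance = √((-67.12)² + (45.11)²) = 80.871 nmi.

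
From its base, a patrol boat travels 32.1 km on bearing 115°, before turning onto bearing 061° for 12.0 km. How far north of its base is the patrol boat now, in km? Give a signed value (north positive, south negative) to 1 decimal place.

Leg 1 (115°, 32.1 km): east 32.1 sin 115° = 29.09, north 32.1 cos 115° = -13.57
Leg 2 (061°, 12.0 km): east 12.0 sin 61° = 10.50, north 12.0 cos 61° = 5.82
Net north component: -7.75 km.

-7.7 km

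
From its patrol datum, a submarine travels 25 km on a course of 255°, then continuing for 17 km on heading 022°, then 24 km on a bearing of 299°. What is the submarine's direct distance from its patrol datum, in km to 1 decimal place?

Leg 1 (255°, 25 km): east 25 sin 255° = -24.15, north 25 cos 255° = -6.47
Leg 2 (022°, 17 km): east 17 sin 22° = 6.37, north 17 cos 22° = 15.76
Leg 3 (299°, 24 km): east 24 sin 299° = -20.99, north 24 cos 299° = 11.64
Net: -38.77 east, 20.93 north. Distance = √((-38.77)² + (20.93)²) = 44.058 km.

44.1 km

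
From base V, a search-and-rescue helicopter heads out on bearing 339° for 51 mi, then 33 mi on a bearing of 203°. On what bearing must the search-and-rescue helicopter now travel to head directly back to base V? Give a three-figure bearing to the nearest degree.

Leg 1 (339°, 51 mi): east 51 sin 339° = -18.28, north 51 cos 339° = 47.61
Leg 2 (203°, 33 mi): east 33 sin 203° = -12.89, north 33 cos 203° = -30.38
Net displacement: -31.17 east, 17.24 north. Direction back to start is (31.17, -17.24): bearing = atan2(31.17, -17.24) mod 360° = 118.94° ≈ 119°.

119°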